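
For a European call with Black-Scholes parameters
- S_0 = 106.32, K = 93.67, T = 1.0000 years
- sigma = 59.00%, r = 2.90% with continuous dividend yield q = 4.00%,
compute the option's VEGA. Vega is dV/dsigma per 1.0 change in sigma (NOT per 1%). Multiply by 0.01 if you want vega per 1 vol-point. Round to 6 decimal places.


Answer: Vega = 36.123545

Derivation:
d1 = 0.4910600800; d2 = -0.0989399200
phi(d1) = 0.3536284355; exp(-qT) = 0.9607894392; exp(-rT) = 0.9714164645
Vega = S * exp(-qT) * phi(d1) * sqrt(T) = 106.3200 * 0.9607894392 * 0.3536284355 * 1.0000000000 = 36.123545


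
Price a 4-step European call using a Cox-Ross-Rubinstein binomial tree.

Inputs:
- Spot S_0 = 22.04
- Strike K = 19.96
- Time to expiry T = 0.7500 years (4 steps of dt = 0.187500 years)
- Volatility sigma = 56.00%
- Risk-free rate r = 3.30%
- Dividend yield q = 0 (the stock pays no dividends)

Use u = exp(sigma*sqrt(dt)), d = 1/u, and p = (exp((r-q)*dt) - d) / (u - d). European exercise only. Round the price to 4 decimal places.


dt = T/N = 0.187500
u = exp(sigma*sqrt(dt)) = 1.274415; d = 1/u = 0.784674
p = (exp((r-q)*dt) - d) / (u - d) = 0.452347
Discount per step: exp(-r*dt) = 0.993832
Stock lattice S(k, i) with i counting down-moves:
  k=0: S(0,0) = 22.0400
  k=1: S(1,0) = 28.0881; S(1,1) = 17.2942
  k=2: S(2,0) = 35.7959; S(2,1) = 22.0400; S(2,2) = 13.5703
  k=3: S(3,0) = 45.6188; S(3,1) = 28.0881; S(3,2) = 17.2942; S(3,3) = 10.6483
  k=4: S(4,0) = 58.1373; S(4,1) = 35.7959; S(4,2) = 22.0400; S(4,3) = 13.5703; S(4,4) = 8.3554
Terminal payoffs V(N, i) = max(S_T - K, 0):
  V(4,0) = 38.177299; V(4,1) = 15.835895; V(4,2) = 2.080000; V(4,3) = 0.000000; V(4,4) = 0.000000
Backward induction: V(k, i) = exp(-r*dt) * [p * V(k+1, i) + (1-p) * V(k+1, i+1)].
  V(3,0) = exp(-r*dt) * [p*38.177299 + (1-p)*15.835895] = 25.781940
  V(3,1) = exp(-r*dt) * [p*15.835895 + (1-p)*2.080000] = 8.251224
  V(3,2) = exp(-r*dt) * [p*2.080000 + (1-p)*0.000000] = 0.935078
  V(3,3) = exp(-r*dt) * [p*0.000000 + (1-p)*0.000000] = 0.000000
  V(2,0) = exp(-r*dt) * [p*25.781940 + (1-p)*8.251224] = 16.081378
  V(2,1) = exp(-r*dt) * [p*8.251224 + (1-p)*0.935078] = 4.218332
  V(2,2) = exp(-r*dt) * [p*0.935078 + (1-p)*0.000000] = 0.420371
  V(1,0) = exp(-r*dt) * [p*16.081378 + (1-p)*4.218332] = 9.525423
  V(1,1) = exp(-r*dt) * [p*4.218332 + (1-p)*0.420371] = 2.125177
  V(0,0) = exp(-r*dt) * [p*9.525423 + (1-p)*2.125177] = 5.438898

Answer: Price = V(0,0) = 5.4389


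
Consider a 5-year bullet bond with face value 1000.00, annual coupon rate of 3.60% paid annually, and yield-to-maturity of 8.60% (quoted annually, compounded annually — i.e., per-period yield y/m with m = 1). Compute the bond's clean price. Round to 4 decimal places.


Answer: Price = 803.4821

Derivation:
Coupon per period c = face * coupon_rate / m = 36.000000
Periods per year m = 1; per-period yield y/m = 0.086000
Number of cashflows N = 5
Cashflows (t years, CF_t, discount factor 1/(1+y/m)^(m*t), PV):
  t = 1.0000: CF_t = 36.000000, DF = 0.920810, PV = 33.149171
  t = 2.0000: CF_t = 36.000000, DF = 0.847892, PV = 30.524099
  t = 3.0000: CF_t = 36.000000, DF = 0.780747, PV = 28.106905
  t = 4.0000: CF_t = 36.000000, DF = 0.718920, PV = 25.881128
  t = 5.0000: CF_t = 1036.000000, DF = 0.661989, PV = 685.820763
Price P = sum_t PV_t = 803.482066


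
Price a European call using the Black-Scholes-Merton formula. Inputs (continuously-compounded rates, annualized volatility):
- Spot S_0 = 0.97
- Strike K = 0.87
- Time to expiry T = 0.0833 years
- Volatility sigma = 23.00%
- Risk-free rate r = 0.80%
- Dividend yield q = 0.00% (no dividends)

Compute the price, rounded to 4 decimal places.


d1 = (ln(S/K) + (r - q + 0.5*sigma^2) * T) / (sigma * sqrt(T)) = 1.68227146
d2 = d1 - sigma * sqrt(T) = 1.61588946
exp(-rT) = 0.99933382; exp(-qT) = 1.00000000
C = S_0 * exp(-qT) * N(d1) - K * exp(-rT) * N(d2)
N(d1) = 0.95374189; N(d2) = 0.94694089
C = 0.9700 * 1.00000000 * 0.95374189 - 0.8700 * 0.99933382 * 0.94694089 = 0.1018

Answer: Price = 0.1018


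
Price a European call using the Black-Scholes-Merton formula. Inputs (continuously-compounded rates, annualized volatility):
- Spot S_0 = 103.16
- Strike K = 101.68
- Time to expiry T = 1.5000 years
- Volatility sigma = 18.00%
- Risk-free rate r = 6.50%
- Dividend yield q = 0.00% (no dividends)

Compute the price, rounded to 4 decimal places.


Answer: Price = 15.1146

Derivation:
d1 = (ln(S/K) + (r - q + 0.5*sigma^2) * T) / (sigma * sqrt(T)) = 0.61804506
d2 = d1 - sigma * sqrt(T) = 0.39759099
exp(-rT) = 0.90710234; exp(-qT) = 1.00000000
C = S_0 * exp(-qT) * N(d1) - K * exp(-rT) * N(d2)
N(d1) = 0.73172718; N(d2) = 0.65453415
C = 103.1600 * 1.00000000 * 0.73172718 - 101.6800 * 0.90710234 * 0.65453415 = 15.1146


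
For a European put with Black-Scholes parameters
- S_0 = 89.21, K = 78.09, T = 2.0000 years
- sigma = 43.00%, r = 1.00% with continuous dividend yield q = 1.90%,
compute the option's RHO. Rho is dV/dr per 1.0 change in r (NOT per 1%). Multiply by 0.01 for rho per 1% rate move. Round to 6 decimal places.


d1 = 0.4933815090; d2 = -0.1147303228
phi(d1) = 0.3532245908; exp(-qT) = 0.9627129409; exp(-rT) = 0.9801986733
N(-d2) = 0.5456705607
Rho = -K*T*exp(-rT)*N(-d2) = -78.0900 * 2.0000 * 0.9801986733 * 0.5456705607 = -83.535303

Answer: Rho = -83.535303


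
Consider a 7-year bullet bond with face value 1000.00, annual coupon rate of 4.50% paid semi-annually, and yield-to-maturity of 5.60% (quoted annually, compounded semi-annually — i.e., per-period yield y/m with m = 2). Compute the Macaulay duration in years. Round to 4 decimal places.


Coupon per period c = face * coupon_rate / m = 22.500000
Periods per year m = 2; per-period yield y/m = 0.028000
Number of cashflows N = 14
Cashflows (t years, CF_t, discount factor 1/(1+y/m)^(m*t), PV):
  t = 0.5000: CF_t = 22.500000, DF = 0.972763, PV = 21.887160
  t = 1.0000: CF_t = 22.500000, DF = 0.946267, PV = 21.291011
  t = 1.5000: CF_t = 22.500000, DF = 0.920493, PV = 20.711100
  t = 2.0000: CF_t = 22.500000, DF = 0.895422, PV = 20.146985
  t = 2.5000: CF_t = 22.500000, DF = 0.871033, PV = 19.598234
  t = 3.0000: CF_t = 22.500000, DF = 0.847308, PV = 19.064430
  t = 3.5000: CF_t = 22.500000, DF = 0.824230, PV = 18.545166
  t = 4.0000: CF_t = 22.500000, DF = 0.801780, PV = 18.040044
  t = 4.5000: CF_t = 22.500000, DF = 0.779941, PV = 17.548681
  t = 5.0000: CF_t = 22.500000, DF = 0.758698, PV = 17.070702
  t = 5.5000: CF_t = 22.500000, DF = 0.738033, PV = 16.605741
  t = 6.0000: CF_t = 22.500000, DF = 0.717931, PV = 16.153444
  t = 6.5000: CF_t = 22.500000, DF = 0.698376, PV = 15.713467
  t = 7.0000: CF_t = 1022.500000, DF = 0.679354, PV = 694.639878
Price P = sum_t PV_t = 937.016044
Macaulay numerator sum_t t * PV_t:
  t * PV_t at t = 0.5000: 10.943580
  t * PV_t at t = 1.0000: 21.291011
  t * PV_t at t = 1.5000: 31.066651
  t * PV_t at t = 2.0000: 40.293970
  t * PV_t at t = 2.5000: 48.995586
  t * PV_t at t = 3.0000: 57.193291
  t * PV_t at t = 3.5000: 64.908080
  t * PV_t at t = 4.0000: 72.160177
  t * PV_t at t = 4.5000: 78.969066
  t * PV_t at t = 5.0000: 85.353508
  t * PV_t at t = 5.5000: 91.331575
  t * PV_t at t = 6.0000: 96.920667
  t * PV_t at t = 6.5000: 102.137538
  t * PV_t at t = 7.0000: 4862.479143
Macaulay duration D = (sum_t t * PV_t) / P = 5664.043840 / 937.016044 = 6.044767

Answer: Macaulay duration = 6.0448 years


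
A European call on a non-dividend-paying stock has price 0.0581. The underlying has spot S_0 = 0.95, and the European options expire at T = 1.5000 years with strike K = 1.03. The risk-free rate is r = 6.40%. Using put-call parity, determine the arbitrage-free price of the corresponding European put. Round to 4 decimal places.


Put-call parity: C - P = S_0 * exp(-qT) - K * exp(-rT).
S_0 * exp(-qT) = 0.9500 * 1.00000000 = 0.95000000
K * exp(-rT) = 1.0300 * 0.90846402 = 0.93571794
P = C - S*exp(-qT) + K*exp(-rT)
P = 0.0581 - 0.95000000 + 0.93571794 = 0.0438

Answer: Put price = 0.0438


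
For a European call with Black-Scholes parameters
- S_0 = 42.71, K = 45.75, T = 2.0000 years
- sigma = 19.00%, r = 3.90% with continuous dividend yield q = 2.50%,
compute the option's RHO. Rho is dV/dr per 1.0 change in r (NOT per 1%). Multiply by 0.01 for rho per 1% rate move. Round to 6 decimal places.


Answer: Rho = 32.789365

Derivation:
d1 = -0.0173379117; d2 = -0.2860384885
phi(d1) = 0.3988823232; exp(-qT) = 0.9512294245; exp(-rT) = 0.9249644265
N(d2) = 0.3874243215
Rho = K*T*exp(-rT)*N(d2) = 45.7500 * 2.0000 * 0.9249644265 * 0.3874243215 = 32.789365


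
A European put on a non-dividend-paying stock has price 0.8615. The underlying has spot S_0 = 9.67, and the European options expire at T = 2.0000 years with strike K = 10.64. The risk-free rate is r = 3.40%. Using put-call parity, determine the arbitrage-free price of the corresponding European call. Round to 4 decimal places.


Answer: Call price = 0.5910

Derivation:
Put-call parity: C - P = S_0 * exp(-qT) - K * exp(-rT).
S_0 * exp(-qT) = 9.6700 * 1.00000000 = 9.67000000
K * exp(-rT) = 10.6400 * 0.93426047 = 9.94053144
C = P + S*exp(-qT) - K*exp(-rT)
C = 0.8615 + 9.67000000 - 9.94053144 = 0.5910


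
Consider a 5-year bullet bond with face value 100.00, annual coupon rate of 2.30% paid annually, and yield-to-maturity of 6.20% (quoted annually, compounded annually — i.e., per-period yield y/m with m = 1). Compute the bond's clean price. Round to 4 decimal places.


Answer: Price = 83.6608

Derivation:
Coupon per period c = face * coupon_rate / m = 2.300000
Periods per year m = 1; per-period yield y/m = 0.062000
Number of cashflows N = 5
Cashflows (t years, CF_t, discount factor 1/(1+y/m)^(m*t), PV):
  t = 1.0000: CF_t = 2.300000, DF = 0.941620, PV = 2.165725
  t = 2.0000: CF_t = 2.300000, DF = 0.886647, PV = 2.039289
  t = 3.0000: CF_t = 2.300000, DF = 0.834885, PV = 1.920235
  t = 4.0000: CF_t = 2.300000, DF = 0.786144, PV = 1.808130
  t = 5.0000: CF_t = 102.300000, DF = 0.740248, PV = 75.727401
Price P = sum_t PV_t = 83.660780


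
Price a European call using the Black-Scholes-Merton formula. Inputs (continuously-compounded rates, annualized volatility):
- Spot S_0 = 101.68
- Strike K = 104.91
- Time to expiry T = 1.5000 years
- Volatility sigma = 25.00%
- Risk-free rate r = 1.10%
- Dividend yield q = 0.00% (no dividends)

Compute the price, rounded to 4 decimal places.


Answer: Price = 11.7218

Derivation:
d1 = (ln(S/K) + (r - q + 0.5*sigma^2) * T) / (sigma * sqrt(T)) = 0.10484726
d2 = d1 - sigma * sqrt(T) = -0.20133895
exp(-rT) = 0.98363538; exp(-qT) = 1.00000000
C = S_0 * exp(-qT) * N(d1) - K * exp(-rT) * N(d2)
N(d1) = 0.54175150; N(d2) = 0.42021677
C = 101.6800 * 1.00000000 * 0.54175150 - 104.9100 * 0.98363538 * 0.42021677 = 11.7218


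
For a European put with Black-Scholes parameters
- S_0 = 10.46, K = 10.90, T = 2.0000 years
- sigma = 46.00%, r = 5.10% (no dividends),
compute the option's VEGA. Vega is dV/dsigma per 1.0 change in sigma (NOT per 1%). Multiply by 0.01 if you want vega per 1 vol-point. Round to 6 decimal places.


d1 = 0.4187235326; d2 = -0.2318147061
phi(d1) = 0.3654582507; exp(-qT) = 1.0000000000; exp(-rT) = 0.9030295517
Vega = S * exp(-qT) * phi(d1) * sqrt(T) = 10.4600 * 1.0000000000 * 0.3654582507 * 1.4142135624 = 5.406105

Answer: Vega = 5.406105


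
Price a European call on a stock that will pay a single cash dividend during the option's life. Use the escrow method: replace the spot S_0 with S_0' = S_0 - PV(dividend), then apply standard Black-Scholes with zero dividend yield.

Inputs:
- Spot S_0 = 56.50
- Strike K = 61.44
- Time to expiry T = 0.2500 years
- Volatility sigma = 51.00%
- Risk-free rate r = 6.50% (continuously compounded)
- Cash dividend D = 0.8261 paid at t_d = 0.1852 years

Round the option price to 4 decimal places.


PV(D) = D * exp(-r * t_d) = 0.8261 * 0.98803417 = 0.81621503
S_0' = S_0 - PV(D) = 56.5000 - 0.81621503 = 55.68378497
d1 = (ln(S_0'/K) + (r + sigma^2/2)*T) / (sigma*sqrt(T)) = -0.19454744
d2 = d1 - sigma*sqrt(T) = -0.44954744
exp(-rT) = 0.98388132
N(d1) = 0.42287363; N(d2) = 0.32651840
C = S_0' * N(d1) - K * exp(-rT) * N(d2) = 55.68378497 * 0.42287363 - 61.4400 * 0.98388132 * 0.32651840 = 3.8093

Answer: Price = 3.8093


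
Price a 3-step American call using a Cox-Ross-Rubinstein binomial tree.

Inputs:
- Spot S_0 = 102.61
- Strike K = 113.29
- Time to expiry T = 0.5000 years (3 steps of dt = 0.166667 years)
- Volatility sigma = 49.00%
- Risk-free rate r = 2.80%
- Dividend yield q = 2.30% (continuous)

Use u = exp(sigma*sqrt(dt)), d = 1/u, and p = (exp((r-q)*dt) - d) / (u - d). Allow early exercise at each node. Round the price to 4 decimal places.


dt = T/N = 0.166667
u = exp(sigma*sqrt(dt)) = 1.221454; d = 1/u = 0.818697
p = (exp((r-q)*dt) - d) / (u - d) = 0.452226
Discount per step: exp(-r*dt) = 0.995344
Stock lattice S(k, i) with i counting down-moves:
  k=0: S(0,0) = 102.6100
  k=1: S(1,0) = 125.3334; S(1,1) = 84.0065
  k=2: S(2,0) = 153.0889; S(2,1) = 102.6100; S(2,2) = 68.7758
  k=3: S(3,0) = 186.9910; S(3,1) = 125.3334; S(3,2) = 84.0065; S(3,3) = 56.3065
Terminal payoffs V(N, i) = max(S_T - K, 0):
  V(3,0) = 73.700980; V(3,1) = 12.043359; V(3,2) = 0.000000; V(3,3) = 0.000000
Backward induction: V(k, i) = exp(-r*dt) * [p * V(k+1, i) + (1-p) * V(k+1, i+1)]; then take max(V_cont, immediate exercise) for American.
  V(2,0) = exp(-r*dt) * [p*73.700980 + (1-p)*12.043359] = 39.740625; exercise = 39.798888; V(2,0) = max -> 39.798888
  V(2,1) = exp(-r*dt) * [p*12.043359 + (1-p)*0.000000] = 5.420958; exercise = 0.000000; V(2,1) = max -> 5.420958
  V(2,2) = exp(-r*dt) * [p*0.000000 + (1-p)*0.000000] = 0.000000; exercise = 0.000000; V(2,2) = max -> 0.000000
  V(1,0) = exp(-r*dt) * [p*39.798888 + (1-p)*5.420958] = 20.869918; exercise = 12.043359; V(1,0) = max -> 20.869918
  V(1,1) = exp(-r*dt) * [p*5.420958 + (1-p)*0.000000] = 2.440083; exercise = 0.000000; V(1,1) = max -> 2.440083
  V(0,0) = exp(-r*dt) * [p*20.869918 + (1-p)*2.440083] = 10.724363; exercise = 0.000000; V(0,0) = max -> 10.724363

Answer: Price = V(0,0) = 10.7244


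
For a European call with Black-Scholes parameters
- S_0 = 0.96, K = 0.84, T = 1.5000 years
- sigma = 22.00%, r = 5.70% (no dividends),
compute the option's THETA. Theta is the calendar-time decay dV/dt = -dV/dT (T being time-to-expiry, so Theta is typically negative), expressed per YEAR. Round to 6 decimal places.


d1 = 0.9476236776; d2 = 0.6781798059
phi(d1) = 0.2546325253; exp(-qT) = 1.0000000000; exp(-rT) = 0.9180531431
Theta = -S*exp(-qT)*phi(d1)*sigma/(2*sqrt(T)) - r*K*exp(-rT)*N(d2) + q*S*exp(-qT)*N(d1)
N(d1) = 0.8283394661; N(d2) = 0.7511711526; sqrt(T) = 1.2247448714
Term 1 = -0.9600 * 1.0000000000 * 0.2546325253 * 0.2200 / (2 * 1.2247448714) = -0.0219549355
Term 2 = -0.0570 * 0.8400 * 0.9180531431 * 0.7511711526 = -0.0330187680
Term 3 = 0 (no dividend yield, q = 0)
Theta = -0.0219549355 + (-0.0330187680) + (0.0000000000) = -0.054974

Answer: Theta = -0.054974


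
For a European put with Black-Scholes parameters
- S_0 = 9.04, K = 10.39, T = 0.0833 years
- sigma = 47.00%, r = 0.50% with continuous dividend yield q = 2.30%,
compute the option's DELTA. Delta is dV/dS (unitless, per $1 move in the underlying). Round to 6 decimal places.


Answer: Delta = -0.832202

Derivation:
d1 = -0.9692840103; d2 = -1.1049341854
phi(d1) = 0.2494007398; exp(-qT) = 0.9980859342; exp(-rT) = 0.9995835867
N(-d1) = 0.8337982475
Delta = -exp(-qT) * N(-d1) = -0.9980859342 * 0.8337982475 = -0.832202


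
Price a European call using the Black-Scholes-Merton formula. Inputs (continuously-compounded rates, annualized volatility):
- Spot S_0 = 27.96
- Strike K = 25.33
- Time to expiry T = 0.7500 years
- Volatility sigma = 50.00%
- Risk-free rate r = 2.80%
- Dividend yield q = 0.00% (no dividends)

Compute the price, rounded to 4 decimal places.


Answer: Price = 6.2692

Derivation:
d1 = (ln(S/K) + (r - q + 0.5*sigma^2) * T) / (sigma * sqrt(T)) = 0.49313901
d2 = d1 - sigma * sqrt(T) = 0.06012630
exp(-rT) = 0.97921896; exp(-qT) = 1.00000000
C = S_0 * exp(-qT) * N(d1) - K * exp(-rT) * N(d2)
N(d1) = 0.68904281; N(d2) = 0.52397248
C = 27.9600 * 1.00000000 * 0.68904281 - 25.3300 * 0.97921896 * 0.52397248 = 6.2692


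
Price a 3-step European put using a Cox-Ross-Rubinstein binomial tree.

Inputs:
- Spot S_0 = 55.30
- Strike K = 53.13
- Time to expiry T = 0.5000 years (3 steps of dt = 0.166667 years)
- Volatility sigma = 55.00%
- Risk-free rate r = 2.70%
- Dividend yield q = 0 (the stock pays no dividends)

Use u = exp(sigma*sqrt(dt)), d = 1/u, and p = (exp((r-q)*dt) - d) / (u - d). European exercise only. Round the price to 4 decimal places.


Answer: Price = V(0,0) = 7.5885

Derivation:
dt = T/N = 0.166667
u = exp(sigma*sqrt(dt)) = 1.251742; d = 1/u = 0.798886
p = (exp((r-q)*dt) - d) / (u - d) = 0.454060
Discount per step: exp(-r*dt) = 0.995510
Stock lattice S(k, i) with i counting down-moves:
  k=0: S(0,0) = 55.3000
  k=1: S(1,0) = 69.2214; S(1,1) = 44.1784
  k=2: S(2,0) = 86.6473; S(2,1) = 55.3000; S(2,2) = 35.2935
  k=3: S(3,0) = 108.4601; S(3,1) = 69.2214; S(3,2) = 44.1784; S(3,3) = 28.1955
Terminal payoffs V(N, i) = max(K - S_T, 0):
  V(3,0) = 0.000000; V(3,1) = 0.000000; V(3,2) = 8.951584; V(3,3) = 24.934476
Backward induction: V(k, i) = exp(-r*dt) * [p * V(k+1, i) + (1-p) * V(k+1, i+1)].
  V(2,0) = exp(-r*dt) * [p*0.000000 + (1-p)*0.000000] = 0.000000
  V(2,1) = exp(-r*dt) * [p*0.000000 + (1-p)*8.951584] = 4.865087
  V(2,2) = exp(-r*dt) * [p*8.951584 + (1-p)*24.934476] = 17.597918
  V(1,0) = exp(-r*dt) * [p*0.000000 + (1-p)*4.865087] = 2.644121
  V(1,1) = exp(-r*dt) * [p*4.865087 + (1-p)*17.597918] = 11.763396
  V(0,0) = exp(-r*dt) * [p*2.644121 + (1-p)*11.763396] = 7.588474


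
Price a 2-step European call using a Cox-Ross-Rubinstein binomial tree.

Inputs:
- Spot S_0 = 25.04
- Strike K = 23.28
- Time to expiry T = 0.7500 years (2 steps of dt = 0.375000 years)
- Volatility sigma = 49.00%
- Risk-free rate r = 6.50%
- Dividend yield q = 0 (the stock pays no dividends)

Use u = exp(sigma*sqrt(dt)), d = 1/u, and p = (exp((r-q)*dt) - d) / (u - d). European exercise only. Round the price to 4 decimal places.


Answer: Price = V(0,0) = 5.4580

Derivation:
dt = T/N = 0.375000
u = exp(sigma*sqrt(dt)) = 1.349943; d = 1/u = 0.740772
p = (exp((r-q)*dt) - d) / (u - d) = 0.466047
Discount per step: exp(-r*dt) = 0.975920
Stock lattice S(k, i) with i counting down-moves:
  k=0: S(0,0) = 25.0400
  k=1: S(1,0) = 33.8026; S(1,1) = 18.5489
  k=2: S(2,0) = 45.6316; S(2,1) = 25.0400; S(2,2) = 13.7405
Terminal payoffs V(N, i) = max(S_T - K, 0):
  V(2,0) = 22.351558; V(2,1) = 1.760000; V(2,2) = 0.000000
Backward induction: V(k, i) = exp(-r*dt) * [p * V(k+1, i) + (1-p) * V(k+1, i+1)].
  V(1,0) = exp(-r*dt) * [p*22.351558 + (1-p)*1.760000] = 11.083167
  V(1,1) = exp(-r*dt) * [p*1.760000 + (1-p)*0.000000] = 0.800491
  V(0,0) = exp(-r*dt) * [p*11.083167 + (1-p)*0.800491] = 5.458030


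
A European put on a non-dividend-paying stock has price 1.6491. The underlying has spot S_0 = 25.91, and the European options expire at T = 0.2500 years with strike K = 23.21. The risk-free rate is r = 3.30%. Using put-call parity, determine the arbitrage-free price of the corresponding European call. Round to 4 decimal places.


Put-call parity: C - P = S_0 * exp(-qT) - K * exp(-rT).
S_0 * exp(-qT) = 25.9100 * 1.00000000 = 25.91000000
K * exp(-rT) = 23.2100 * 0.99178394 = 23.01930520
C = P + S*exp(-qT) - K*exp(-rT)
C = 1.6491 + 25.91000000 - 23.01930520 = 4.5398

Answer: Call price = 4.5398


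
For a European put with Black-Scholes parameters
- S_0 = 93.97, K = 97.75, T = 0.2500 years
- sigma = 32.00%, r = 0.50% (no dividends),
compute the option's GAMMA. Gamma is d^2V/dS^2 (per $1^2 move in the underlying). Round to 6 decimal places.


d1 = -0.1586726029; d2 = -0.3186726029
phi(d1) = 0.3939516745; exp(-qT) = 1.0000000000; exp(-rT) = 0.9987507809
Gamma = exp(-qT) * phi(d1) / (S * sigma * sqrt(T)) = 1.0000000000 * 0.3939516745 / (93.9700 * 0.3200 * 0.5000000000) = 0.026202

Answer: Gamma = 0.026202


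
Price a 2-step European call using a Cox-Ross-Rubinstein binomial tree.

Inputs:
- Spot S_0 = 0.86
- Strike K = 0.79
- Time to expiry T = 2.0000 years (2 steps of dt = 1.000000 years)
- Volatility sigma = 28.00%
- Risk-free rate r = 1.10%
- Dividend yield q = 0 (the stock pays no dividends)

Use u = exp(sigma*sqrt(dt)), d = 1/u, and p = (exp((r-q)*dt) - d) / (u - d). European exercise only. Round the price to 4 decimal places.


Answer: Price = V(0,0) = 0.1756

Derivation:
dt = T/N = 1.000000
u = exp(sigma*sqrt(dt)) = 1.323130; d = 1/u = 0.755784
p = (exp((r-q)*dt) - d) / (u - d) = 0.449949
Discount per step: exp(-r*dt) = 0.989060
Stock lattice S(k, i) with i counting down-moves:
  k=0: S(0,0) = 0.8600
  k=1: S(1,0) = 1.1379; S(1,1) = 0.6500
  k=2: S(2,0) = 1.5056; S(2,1) = 0.8600; S(2,2) = 0.4912
Terminal payoffs V(N, i) = max(S_T - K, 0):
  V(2,0) = 0.715578; V(2,1) = 0.070000; V(2,2) = 0.000000
Backward induction: V(k, i) = exp(-r*dt) * [p * V(k+1, i) + (1-p) * V(k+1, i+1)].
  V(1,0) = exp(-r*dt) * [p*0.715578 + (1-p)*0.070000] = 0.356534
  V(1,1) = exp(-r*dt) * [p*0.070000 + (1-p)*0.000000] = 0.031152
  V(0,0) = exp(-r*dt) * [p*0.356534 + (1-p)*0.031152] = 0.175615


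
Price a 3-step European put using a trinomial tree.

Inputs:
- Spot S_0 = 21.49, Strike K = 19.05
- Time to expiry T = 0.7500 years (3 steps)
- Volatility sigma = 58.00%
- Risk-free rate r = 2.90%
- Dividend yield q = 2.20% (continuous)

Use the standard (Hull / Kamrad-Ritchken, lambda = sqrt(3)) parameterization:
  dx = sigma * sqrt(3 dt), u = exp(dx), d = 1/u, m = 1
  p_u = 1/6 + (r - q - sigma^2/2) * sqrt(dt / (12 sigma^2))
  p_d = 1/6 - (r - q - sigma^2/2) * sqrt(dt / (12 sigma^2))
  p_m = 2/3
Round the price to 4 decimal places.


dt = T/N = 0.250000; dx = sigma*sqrt(3*dt) = 0.502295
u = exp(dx) = 1.652509; d = 1/u = 0.605140
p_u = 0.126551, p_m = 0.666667, p_d = 0.206783
Discount per step: exp(-r*dt) = 0.992776
Stock lattice S(k, j) with j the centered position index:
  k=0: S(0,+0) = 21.4900
  k=1: S(1,-1) = 13.0045; S(1,+0) = 21.4900; S(1,+1) = 35.5124
  k=2: S(2,-2) = 7.8695; S(2,-1) = 13.0045; S(2,+0) = 21.4900; S(2,+1) = 35.5124; S(2,+2) = 58.6846
  k=3: S(3,-3) = 4.7622; S(3,-2) = 7.8695; S(3,-1) = 13.0045; S(3,+0) = 21.4900; S(3,+1) = 35.5124; S(3,+2) = 58.6846; S(3,+3) = 96.9768
Terminal payoffs V(N, j) = max(K - S_T, 0):
  V(3,-3) = 14.287830; V(3,-2) = 11.180471; V(3,-1) = 6.045532; V(3,+0) = 0.000000; V(3,+1) = 0.000000; V(3,+2) = 0.000000; V(3,+3) = 0.000000
Backward induction: V(k, j) = exp(-r*dt) * [p_u * V(k+1, j+1) + p_m * V(k+1, j) + p_d * V(k+1, j-1)]
  V(2,-2) = exp(-r*dt) * [p_u*6.045532 + p_m*11.180471 + p_d*14.287830] = 11.092475
  V(2,-1) = exp(-r*dt) * [p_u*0.000000 + p_m*6.045532 + p_d*11.180471] = 6.296466
  V(2,+0) = exp(-r*dt) * [p_u*0.000000 + p_m*0.000000 + p_d*6.045532] = 1.241080
  V(2,+1) = exp(-r*dt) * [p_u*0.000000 + p_m*0.000000 + p_d*0.000000] = 0.000000
  V(2,+2) = exp(-r*dt) * [p_u*0.000000 + p_m*0.000000 + p_d*0.000000] = 0.000000
  V(1,-1) = exp(-r*dt) * [p_u*1.241080 + p_m*6.296466 + p_d*11.092475] = 6.600407
  V(1,+0) = exp(-r*dt) * [p_u*0.000000 + p_m*1.241080 + p_d*6.296466] = 2.114004
  V(1,+1) = exp(-r*dt) * [p_u*0.000000 + p_m*0.000000 + p_d*1.241080] = 0.254780
  V(0,+0) = exp(-r*dt) * [p_u*0.254780 + p_m*2.114004 + p_d*6.600407] = 2.786154

Answer: Price = V(0,0) = 2.7862


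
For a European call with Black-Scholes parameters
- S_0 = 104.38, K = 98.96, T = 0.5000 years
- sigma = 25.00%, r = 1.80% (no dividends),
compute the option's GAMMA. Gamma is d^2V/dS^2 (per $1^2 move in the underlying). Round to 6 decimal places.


d1 = 0.4409368441; d2 = 0.2641601488
phi(d1) = 0.3619854782; exp(-qT) = 1.0000000000; exp(-rT) = 0.9910403788
Gamma = exp(-qT) * phi(d1) / (S * sigma * sqrt(T)) = 1.0000000000 * 0.3619854782 / (104.3800 * 0.2500 * 0.7071067812) = 0.019618

Answer: Gamma = 0.019618


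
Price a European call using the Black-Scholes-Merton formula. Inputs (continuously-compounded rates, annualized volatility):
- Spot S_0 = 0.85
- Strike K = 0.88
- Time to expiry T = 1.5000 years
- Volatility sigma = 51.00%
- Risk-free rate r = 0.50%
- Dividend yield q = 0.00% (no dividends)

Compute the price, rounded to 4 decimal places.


d1 = (ln(S/K) + (r - q + 0.5*sigma^2) * T) / (sigma * sqrt(T)) = 0.26878658
d2 = d1 - sigma * sqrt(T) = -0.35583331
exp(-rT) = 0.99252805; exp(-qT) = 1.00000000
C = S_0 * exp(-qT) * N(d1) - K * exp(-rT) * N(d2)
N(d1) = 0.60595304; N(d2) = 0.36098270
C = 0.8500 * 1.00000000 * 0.60595304 - 0.8800 * 0.99252805 * 0.36098270 = 0.1998

Answer: Price = 0.1998


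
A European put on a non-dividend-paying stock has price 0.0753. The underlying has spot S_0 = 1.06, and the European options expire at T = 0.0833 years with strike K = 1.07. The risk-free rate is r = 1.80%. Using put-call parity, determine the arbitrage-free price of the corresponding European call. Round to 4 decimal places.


Answer: Call price = 0.0669

Derivation:
Put-call parity: C - P = S_0 * exp(-qT) - K * exp(-rT).
S_0 * exp(-qT) = 1.0600 * 1.00000000 = 1.06000000
K * exp(-rT) = 1.0700 * 0.99850172 = 1.06839684
C = P + S*exp(-qT) - K*exp(-rT)
C = 0.0753 + 1.06000000 - 1.06839684 = 0.0669


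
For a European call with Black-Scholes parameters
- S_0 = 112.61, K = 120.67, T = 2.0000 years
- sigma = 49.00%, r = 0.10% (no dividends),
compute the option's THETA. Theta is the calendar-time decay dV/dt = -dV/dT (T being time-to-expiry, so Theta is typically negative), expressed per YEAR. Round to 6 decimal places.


Answer: Theta = -7.583714

Derivation:
d1 = 0.2496101002; d2 = -0.4433545453
phi(d1) = 0.3867057797; exp(-qT) = 1.0000000000; exp(-rT) = 0.9980019987
Theta = -S*exp(-qT)*phi(d1)*sigma/(2*sqrt(T)) - r*K*exp(-rT)*N(d2) + q*S*exp(-qT)*N(d1)
N(d1) = 0.5985555565; N(d2) = 0.3287546541; sqrt(T) = 1.4142135624
Term 1 = -112.6100 * 1.0000000000 * 0.3867057797 * 0.4900 / (2 * 1.4142135624) = -7.5441220883
Term 2 = -0.0010 * 120.6700 * 0.9980019987 * 0.3287546541 = -0.0395915618
Term 3 = 0 (no dividend yield, q = 0)
Theta = -7.5441220883 + (-0.0395915618) + (0.0000000000) = -7.583714


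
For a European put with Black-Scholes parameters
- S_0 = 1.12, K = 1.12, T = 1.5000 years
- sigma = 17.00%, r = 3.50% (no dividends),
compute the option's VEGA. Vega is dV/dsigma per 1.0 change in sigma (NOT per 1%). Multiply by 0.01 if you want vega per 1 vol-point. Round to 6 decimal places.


d1 = 0.3562566699; d2 = 0.1480500418
phi(d1) = 0.3744122033; exp(-qT) = 1.0000000000; exp(-rT) = 0.9488543211
Vega = S * exp(-qT) * phi(d1) * sqrt(T) = 1.1200 * 1.0000000000 * 0.3744122033 * 1.2247448714 = 0.513587

Answer: Vega = 0.513587


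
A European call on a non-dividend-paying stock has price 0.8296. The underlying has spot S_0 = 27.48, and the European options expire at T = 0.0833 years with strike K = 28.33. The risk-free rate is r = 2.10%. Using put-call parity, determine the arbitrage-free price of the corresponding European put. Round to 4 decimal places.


Put-call parity: C - P = S_0 * exp(-qT) - K * exp(-rT).
S_0 * exp(-qT) = 27.4800 * 1.00000000 = 27.48000000
K * exp(-rT) = 28.3300 * 0.99825223 = 28.28048565
P = C - S*exp(-qT) + K*exp(-rT)
P = 0.8296 - 27.48000000 + 28.28048565 = 1.6301

Answer: Put price = 1.6301


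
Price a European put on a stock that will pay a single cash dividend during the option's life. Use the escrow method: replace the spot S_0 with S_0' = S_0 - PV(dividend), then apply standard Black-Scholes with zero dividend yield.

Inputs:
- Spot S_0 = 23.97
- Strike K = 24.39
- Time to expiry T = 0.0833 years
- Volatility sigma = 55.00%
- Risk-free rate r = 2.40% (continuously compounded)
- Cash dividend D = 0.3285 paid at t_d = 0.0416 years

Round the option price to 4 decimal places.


PV(D) = D * exp(-r * t_d) = 0.3285 * 0.99900210 = 0.32817219
S_0' = S_0 - PV(D) = 23.9700 - 0.32817219 = 23.64182781
d1 = (ln(S_0'/K) + (r + sigma^2/2)*T) / (sigma*sqrt(T)) = -0.10430531
d2 = d1 - sigma*sqrt(T) = -0.26304487
exp(-rT) = 0.99800280
N(-d1) = 0.54153647; N(-d2) = 0.60374200
P = K * exp(-rT) * N(-d2) - S_0' * N(-d1) = 24.3900 * 0.99800280 * 0.60374200 - 23.64182781 * 0.54153647 = 1.8929

Answer: Price = 1.8929


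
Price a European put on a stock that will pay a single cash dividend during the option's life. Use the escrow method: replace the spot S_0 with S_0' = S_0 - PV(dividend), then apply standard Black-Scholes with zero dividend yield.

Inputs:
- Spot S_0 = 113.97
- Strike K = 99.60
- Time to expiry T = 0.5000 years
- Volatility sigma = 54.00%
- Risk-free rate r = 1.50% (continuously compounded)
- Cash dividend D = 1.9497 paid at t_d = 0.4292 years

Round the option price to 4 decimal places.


Answer: Price = 10.2149

Derivation:
PV(D) = D * exp(-r * t_d) = 1.9497 * 0.99358268 = 1.93718815
S_0' = S_0 - PV(D) = 113.9700 - 1.93718815 = 112.03281185
d1 = (ln(S_0'/K) + (r + sigma^2/2)*T) / (sigma*sqrt(T)) = 0.51862256
d2 = d1 - sigma*sqrt(T) = 0.13678490
exp(-rT) = 0.99252805
N(-d1) = 0.30201199; N(-d2) = 0.44560041
P = K * exp(-rT) * N(-d2) - S_0' * N(-d1) = 99.6000 * 0.99252805 * 0.44560041 - 112.03281185 * 0.30201199 = 10.2149


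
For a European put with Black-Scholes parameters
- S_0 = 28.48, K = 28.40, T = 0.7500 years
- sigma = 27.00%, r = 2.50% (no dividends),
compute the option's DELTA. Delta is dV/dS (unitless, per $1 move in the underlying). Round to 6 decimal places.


Answer: Delta = -0.417173

Derivation:
d1 = 0.2091309851; d2 = -0.0246958739
phi(d1) = 0.3903129531; exp(-qT) = 1.0000000000; exp(-rT) = 0.9814246877
N(-d1) = 0.4171729934
Delta = -exp(-qT) * N(-d1) = -1.0000000000 * 0.4171729934 = -0.417173


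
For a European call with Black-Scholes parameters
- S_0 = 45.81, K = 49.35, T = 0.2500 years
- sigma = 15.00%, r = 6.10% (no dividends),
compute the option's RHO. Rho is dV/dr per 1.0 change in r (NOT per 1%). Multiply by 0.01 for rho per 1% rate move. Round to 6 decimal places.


Answer: Rho = 2.481446

Derivation:
d1 = -0.7516381064; d2 = -0.8266381064
phi(d1) = 0.3007672844; exp(-qT) = 1.0000000000; exp(-rT) = 0.9848656924
N(d2) = 0.2042211060
Rho = K*T*exp(-rT)*N(d2) = 49.3500 * 0.2500 * 0.9848656924 * 0.2042211060 = 2.481446


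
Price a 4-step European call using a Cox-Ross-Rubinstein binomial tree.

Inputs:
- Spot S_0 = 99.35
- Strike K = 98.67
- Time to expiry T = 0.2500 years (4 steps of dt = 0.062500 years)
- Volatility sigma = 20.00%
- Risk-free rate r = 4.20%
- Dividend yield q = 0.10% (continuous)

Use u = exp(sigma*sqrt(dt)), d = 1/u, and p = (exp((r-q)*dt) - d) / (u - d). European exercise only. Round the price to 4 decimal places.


Answer: Price = V(0,0) = 4.7057

Derivation:
dt = T/N = 0.062500
u = exp(sigma*sqrt(dt)) = 1.051271; d = 1/u = 0.951229
p = (exp((r-q)*dt) - d) / (u - d) = 0.513150
Discount per step: exp(-r*dt) = 0.997378
Stock lattice S(k, i) with i counting down-moves:
  k=0: S(0,0) = 99.3500
  k=1: S(1,0) = 104.4438; S(1,1) = 94.5046
  k=2: S(2,0) = 109.7987; S(2,1) = 99.3500; S(2,2) = 89.8956
  k=3: S(3,0) = 115.4282; S(3,1) = 104.4438; S(3,2) = 94.5046; S(3,3) = 85.5113
  k=4: S(4,0) = 121.3464; S(4,1) = 109.7987; S(4,2) = 99.3500; S(4,3) = 89.8956; S(4,4) = 81.3409
Terminal payoffs V(N, i) = max(S_T - K, 0):
  V(4,0) = 22.676364; V(4,1) = 11.128731; V(4,2) = 0.680000; V(4,3) = 0.000000; V(4,4) = 0.000000
Backward induction: V(k, i) = exp(-r*dt) * [p * V(k+1, i) + (1-p) * V(k+1, i+1)].
  V(3,0) = exp(-r*dt) * [p*22.676364 + (1-p)*11.128731] = 17.009687
  V(3,1) = exp(-r*dt) * [p*11.128731 + (1-p)*0.680000] = 6.025925
  V(3,2) = exp(-r*dt) * [p*0.680000 + (1-p)*0.000000] = 0.348027
  V(3,3) = exp(-r*dt) * [p*0.000000 + (1-p)*0.000000] = 0.000000
  V(2,0) = exp(-r*dt) * [p*17.009687 + (1-p)*6.025925] = 11.631667
  V(2,1) = exp(-r*dt) * [p*6.025925 + (1-p)*0.348027] = 3.253089
  V(2,2) = exp(-r*dt) * [p*0.348027 + (1-p)*0.000000] = 0.178122
  V(1,0) = exp(-r*dt) * [p*11.631667 + (1-p)*3.253089] = 7.532755
  V(1,1) = exp(-r*dt) * [p*3.253089 + (1-p)*0.178122] = 1.751437
  V(0,0) = exp(-r*dt) * [p*7.532755 + (1-p)*1.751437] = 4.705750


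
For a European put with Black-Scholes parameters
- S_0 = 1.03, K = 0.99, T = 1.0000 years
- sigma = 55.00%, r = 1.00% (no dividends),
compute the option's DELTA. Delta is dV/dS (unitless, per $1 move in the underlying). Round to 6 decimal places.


d1 = 0.3651984329; d2 = -0.1848015671
phi(d1) = 0.3732064673; exp(-qT) = 1.0000000000; exp(-rT) = 0.9900498337
N(-d1) = 0.3574816440
Delta = -exp(-qT) * N(-d1) = -1.0000000000 * 0.3574816440 = -0.357482

Answer: Delta = -0.357482


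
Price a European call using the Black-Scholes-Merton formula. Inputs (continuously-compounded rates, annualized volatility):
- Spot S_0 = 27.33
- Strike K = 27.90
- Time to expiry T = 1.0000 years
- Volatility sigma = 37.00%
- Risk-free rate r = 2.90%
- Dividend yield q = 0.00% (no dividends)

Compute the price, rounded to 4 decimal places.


Answer: Price = 4.1093

Derivation:
d1 = (ln(S/K) + (r - q + 0.5*sigma^2) * T) / (sigma * sqrt(T)) = 0.20759003
d2 = d1 - sigma * sqrt(T) = -0.16240997
exp(-rT) = 0.97141646; exp(-qT) = 1.00000000
C = S_0 * exp(-qT) * N(d1) - K * exp(-rT) * N(d2)
N(d1) = 0.58222546; N(d2) = 0.43549151
C = 27.3300 * 1.00000000 * 0.58222546 - 27.9000 * 0.97141646 * 0.43549151 = 4.1093


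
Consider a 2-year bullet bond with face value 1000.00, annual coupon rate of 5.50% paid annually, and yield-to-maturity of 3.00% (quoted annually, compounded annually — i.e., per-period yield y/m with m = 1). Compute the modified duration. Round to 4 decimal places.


Coupon per period c = face * coupon_rate / m = 55.000000
Periods per year m = 1; per-period yield y/m = 0.030000
Number of cashflows N = 2
Cashflows (t years, CF_t, discount factor 1/(1+y/m)^(m*t), PV):
  t = 1.0000: CF_t = 55.000000, DF = 0.970874, PV = 53.398058
  t = 2.0000: CF_t = 1055.000000, DF = 0.942596, PV = 994.438684
Price P = sum_t PV_t = 1047.836742
First compute Macaulay numerator sum_t t * PV_t:
  t * PV_t at t = 1.0000: 53.398058
  t * PV_t at t = 2.0000: 1988.877368
Macaulay duration D = 2042.275427 / 1047.836742 = 1.949040
Modified duration = D / (1 + y/m) = 1.949040 / (1 + 0.030000) = 1.892272

Answer: Modified duration = 1.8923


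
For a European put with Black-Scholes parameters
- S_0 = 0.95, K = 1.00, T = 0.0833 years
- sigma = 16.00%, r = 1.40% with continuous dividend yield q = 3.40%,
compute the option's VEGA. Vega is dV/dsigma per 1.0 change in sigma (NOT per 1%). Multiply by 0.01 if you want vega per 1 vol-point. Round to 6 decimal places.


Answer: Vega = 0.058011

Derivation:
d1 = -1.1237423554; d2 = -1.1699211384
phi(d1) = 0.2121764638; exp(-qT) = 0.9971718069; exp(-rT) = 0.9988344797
Vega = S * exp(-qT) * phi(d1) * sqrt(T) = 0.9500 * 0.9971718069 * 0.2121764638 * 0.2886173938 = 0.058011


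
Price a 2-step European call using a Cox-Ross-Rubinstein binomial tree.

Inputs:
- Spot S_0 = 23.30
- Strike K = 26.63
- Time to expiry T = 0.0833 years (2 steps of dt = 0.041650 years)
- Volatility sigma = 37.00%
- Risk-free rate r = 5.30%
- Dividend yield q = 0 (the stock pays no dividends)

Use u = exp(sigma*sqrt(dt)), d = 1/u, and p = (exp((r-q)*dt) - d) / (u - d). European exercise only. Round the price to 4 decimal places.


dt = T/N = 0.041650
u = exp(sigma*sqrt(dt)) = 1.078435; d = 1/u = 0.927270
p = (exp((r-q)*dt) - d) / (u - d) = 0.495750
Discount per step: exp(-r*dt) = 0.997795
Stock lattice S(k, i) with i counting down-moves:
  k=0: S(0,0) = 23.3000
  k=1: S(1,0) = 25.1275; S(1,1) = 21.6054
  k=2: S(2,0) = 27.0984; S(2,1) = 23.3000; S(2,2) = 20.0340
Terminal payoffs V(N, i) = max(S_T - K, 0):
  V(2,0) = 0.468409; V(2,1) = 0.000000; V(2,2) = 0.000000
Backward induction: V(k, i) = exp(-r*dt) * [p * V(k+1, i) + (1-p) * V(k+1, i+1)].
  V(1,0) = exp(-r*dt) * [p*0.468409 + (1-p)*0.000000] = 0.231702
  V(1,1) = exp(-r*dt) * [p*0.000000 + (1-p)*0.000000] = 0.000000
  V(0,0) = exp(-r*dt) * [p*0.231702 + (1-p)*0.000000] = 0.114613

Answer: Price = V(0,0) = 0.1146


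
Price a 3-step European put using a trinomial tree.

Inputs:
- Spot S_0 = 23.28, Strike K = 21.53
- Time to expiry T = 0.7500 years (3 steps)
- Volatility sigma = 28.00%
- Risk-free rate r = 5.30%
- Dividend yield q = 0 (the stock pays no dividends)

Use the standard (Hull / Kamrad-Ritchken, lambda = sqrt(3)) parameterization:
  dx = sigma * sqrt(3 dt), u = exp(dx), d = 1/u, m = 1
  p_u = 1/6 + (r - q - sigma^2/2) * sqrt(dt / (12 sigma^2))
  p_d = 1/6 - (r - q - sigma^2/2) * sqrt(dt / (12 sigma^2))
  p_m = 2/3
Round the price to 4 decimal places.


Answer: Price = V(0,0) = 1.1009

Derivation:
dt = T/N = 0.250000; dx = sigma*sqrt(3*dt) = 0.242487
u = exp(dx) = 1.274415; d = 1/u = 0.784674
p_u = 0.173780, p_m = 0.666667, p_d = 0.159553
Discount per step: exp(-r*dt) = 0.986837
Stock lattice S(k, j) with j the centered position index:
  k=0: S(0,+0) = 23.2800
  k=1: S(1,-1) = 18.2672; S(1,+0) = 23.2800; S(1,+1) = 29.6684
  k=2: S(2,-2) = 14.3338; S(2,-1) = 18.2672; S(2,+0) = 23.2800; S(2,+1) = 29.6684; S(2,+2) = 37.8098
  k=3: S(3,-3) = 11.2474; S(3,-2) = 14.3338; S(3,-1) = 18.2672; S(3,+0) = 23.2800; S(3,+1) = 29.6684; S(3,+2) = 37.8098; S(3,+3) = 48.1854
Terminal payoffs V(N, j) = max(K - S_T, 0):
  V(3,-3) = 10.282642; V(3,-2) = 7.196200; V(3,-1) = 3.262793; V(3,+0) = 0.000000; V(3,+1) = 0.000000; V(3,+2) = 0.000000; V(3,+3) = 0.000000
Backward induction: V(k, j) = exp(-r*dt) * [p_u * V(k+1, j+1) + p_m * V(k+1, j) + p_d * V(k+1, j-1)]
  V(2,-2) = exp(-r*dt) * [p_u*3.262793 + p_m*7.196200 + p_d*10.282642] = 6.912896
  V(2,-1) = exp(-r*dt) * [p_u*0.000000 + p_m*3.262793 + p_d*7.196200] = 3.279625
  V(2,+0) = exp(-r*dt) * [p_u*0.000000 + p_m*0.000000 + p_d*3.262793] = 0.513736
  V(2,+1) = exp(-r*dt) * [p_u*0.000000 + p_m*0.000000 + p_d*0.000000] = 0.000000
  V(2,+2) = exp(-r*dt) * [p_u*0.000000 + p_m*0.000000 + p_d*0.000000] = 0.000000
  V(1,-1) = exp(-r*dt) * [p_u*0.513736 + p_m*3.279625 + p_d*6.912896] = 3.334195
  V(1,+0) = exp(-r*dt) * [p_u*0.000000 + p_m*0.513736 + p_d*3.279625] = 0.854368
  V(1,+1) = exp(-r*dt) * [p_u*0.000000 + p_m*0.000000 + p_d*0.513736] = 0.080889
  V(0,+0) = exp(-r*dt) * [p_u*0.080889 + p_m*0.854368 + p_d*3.334195] = 1.100932


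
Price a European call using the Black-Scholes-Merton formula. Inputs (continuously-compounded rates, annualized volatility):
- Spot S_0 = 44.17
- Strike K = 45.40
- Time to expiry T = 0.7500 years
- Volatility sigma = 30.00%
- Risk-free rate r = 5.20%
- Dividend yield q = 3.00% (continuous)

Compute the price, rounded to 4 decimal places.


Answer: Price = 4.2542

Derivation:
d1 = (ln(S/K) + (r - q + 0.5*sigma^2) * T) / (sigma * sqrt(T)) = 0.08769458
d2 = d1 - sigma * sqrt(T) = -0.17211304
exp(-rT) = 0.96175071; exp(-qT) = 0.97775124
C = S_0 * exp(-qT) * N(d1) - K * exp(-rT) * N(d2)
N(d1) = 0.53494029; N(d2) = 0.43167433
C = 44.1700 * 0.97775124 * 0.53494029 - 45.4000 * 0.96175071 * 0.43167433 = 4.2542


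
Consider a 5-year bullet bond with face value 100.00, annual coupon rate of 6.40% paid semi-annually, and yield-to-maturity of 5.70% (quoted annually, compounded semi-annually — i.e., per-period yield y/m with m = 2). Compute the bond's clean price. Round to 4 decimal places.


Answer: Price = 103.0086

Derivation:
Coupon per period c = face * coupon_rate / m = 3.200000
Periods per year m = 2; per-period yield y/m = 0.028500
Number of cashflows N = 10
Cashflows (t years, CF_t, discount factor 1/(1+y/m)^(m*t), PV):
  t = 0.5000: CF_t = 3.200000, DF = 0.972290, PV = 3.111327
  t = 1.0000: CF_t = 3.200000, DF = 0.945347, PV = 3.025111
  t = 1.5000: CF_t = 3.200000, DF = 0.919152, PV = 2.941285
  t = 2.0000: CF_t = 3.200000, DF = 0.893682, PV = 2.859781
  t = 2.5000: CF_t = 3.200000, DF = 0.868917, PV = 2.780536
  t = 3.0000: CF_t = 3.200000, DF = 0.844840, PV = 2.703486
  t = 3.5000: CF_t = 3.200000, DF = 0.821429, PV = 2.628572
  t = 4.0000: CF_t = 3.200000, DF = 0.798667, PV = 2.555734
  t = 4.5000: CF_t = 3.200000, DF = 0.776536, PV = 2.484914
  t = 5.0000: CF_t = 103.200000, DF = 0.755018, PV = 77.917810
Price P = sum_t PV_t = 103.008557


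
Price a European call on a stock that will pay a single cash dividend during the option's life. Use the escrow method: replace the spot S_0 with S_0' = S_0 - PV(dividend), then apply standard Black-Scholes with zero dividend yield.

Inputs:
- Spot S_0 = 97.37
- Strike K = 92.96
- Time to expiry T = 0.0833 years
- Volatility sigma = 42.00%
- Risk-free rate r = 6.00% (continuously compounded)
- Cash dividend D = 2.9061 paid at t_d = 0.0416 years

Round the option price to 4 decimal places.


PV(D) = D * exp(-r * t_d) = 2.9061 * 0.99750711 = 2.89885542
S_0' = S_0 - PV(D) = 97.3700 - 2.89885542 = 94.47114458
d1 = (ln(S_0'/K) + (r + sigma^2/2)*T) / (sigma*sqrt(T)) = 0.23486528
d2 = d1 - sigma*sqrt(T) = 0.11364598
exp(-rT) = 0.99501447
N(d1) = 0.59284335; N(d2) = 0.54524078
C = S_0' * N(d1) - K * exp(-rT) * N(d2) = 94.47114458 * 0.59284335 - 92.9600 * 0.99501447 * 0.54524078 = 5.5737

Answer: Price = 5.5737
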